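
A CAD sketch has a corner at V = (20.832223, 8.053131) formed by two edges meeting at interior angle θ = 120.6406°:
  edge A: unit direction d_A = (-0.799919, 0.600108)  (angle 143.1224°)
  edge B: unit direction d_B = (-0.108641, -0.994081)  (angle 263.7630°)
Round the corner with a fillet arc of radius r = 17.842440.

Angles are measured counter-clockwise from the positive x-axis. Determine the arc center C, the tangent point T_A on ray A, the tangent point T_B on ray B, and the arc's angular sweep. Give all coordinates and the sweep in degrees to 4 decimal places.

center=(1.9906,-0.1170) T_A=(12.6980,14.1555) T_B=(19.7275,-2.0555) sweep=59.3594

bisector direction at 203.4427° = (-0.917458,-0.397832)
center distance |VC| = r/sin(θ/2) = 17.842440/sin(60.3203°) = 20.536713
C = V + |VC|·bis = (1.9906,-0.1170)
T_A = V + ((C−V)·d_A)·d_A = V + 10.1688·d_A = (12.6980,14.1555)
T_B = V + ((C−V)·d_B)·d_B = V + 10.1688·d_B = (19.7275,-2.0555)
sweep = 180° − θ = 59.3594°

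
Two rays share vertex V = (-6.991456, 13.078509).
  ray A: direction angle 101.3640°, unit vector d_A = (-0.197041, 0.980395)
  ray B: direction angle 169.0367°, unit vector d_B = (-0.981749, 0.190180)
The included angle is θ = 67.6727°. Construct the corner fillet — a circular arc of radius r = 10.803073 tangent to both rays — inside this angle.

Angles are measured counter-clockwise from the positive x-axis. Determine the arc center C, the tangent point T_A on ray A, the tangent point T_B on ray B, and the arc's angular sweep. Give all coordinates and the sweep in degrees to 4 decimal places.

center=(-20.7581,26.7492) T_A=(-10.1668,28.8779) T_B=(-22.8127,16.1433) sweep=112.3273

bisector direction at 135.2003° = (-0.709575,0.704630)
center distance |VC| = r/sin(θ/2) = 10.803073/sin(33.8364°) = 19.401280
C = V + |VC|·bis = (-20.7581,26.7492)
T_A = V + ((C−V)·d_A)·d_A = V + 16.1153·d_A = (-10.1668,28.8779)
T_B = V + ((C−V)·d_B)·d_B = V + 16.1153·d_B = (-22.8127,16.1433)
sweep = 180° − θ = 112.3273°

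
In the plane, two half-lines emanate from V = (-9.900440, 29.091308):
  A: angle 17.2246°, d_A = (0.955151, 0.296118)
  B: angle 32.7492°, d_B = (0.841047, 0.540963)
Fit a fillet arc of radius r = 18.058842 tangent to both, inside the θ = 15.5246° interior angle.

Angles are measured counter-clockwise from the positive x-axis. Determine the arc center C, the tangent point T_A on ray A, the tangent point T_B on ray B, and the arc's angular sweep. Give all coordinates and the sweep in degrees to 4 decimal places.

bisector direction at 24.9869° = (0.906404,0.422411)
center distance |VC| = r/sin(θ/2) = 18.058842/sin(7.7623°) = 133.706168
C = V + |VC|·bis = (111.2914,85.5703)
T_A = V + ((C−V)·d_A)·d_A = V + 132.4810·d_A = (116.6390,68.3213)
T_B = V + ((C−V)·d_B)·d_B = V + 132.4810·d_B = (101.5223,100.7586)
sweep = 180° − θ = 164.4754°

center=(111.2914,85.5703) T_A=(116.6390,68.3213) T_B=(101.5223,100.7586) sweep=164.4754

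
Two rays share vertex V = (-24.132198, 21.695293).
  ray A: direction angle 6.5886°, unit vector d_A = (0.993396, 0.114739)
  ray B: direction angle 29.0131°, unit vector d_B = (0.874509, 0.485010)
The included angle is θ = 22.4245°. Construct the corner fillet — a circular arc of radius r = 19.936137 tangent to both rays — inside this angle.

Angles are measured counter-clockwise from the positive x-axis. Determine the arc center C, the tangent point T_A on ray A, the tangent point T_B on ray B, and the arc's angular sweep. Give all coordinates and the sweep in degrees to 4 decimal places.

bisector direction at 17.8008° = (0.952125,0.305709)
center distance |VC| = r/sin(θ/2) = 19.936137/sin(11.2122°) = 102.528898
C = V + |VC|·bis = (73.4881,53.0393)
T_A = V + ((C−V)·d_A)·d_A = V + 100.5720·d_A = (75.7756,33.2349)
T_B = V + ((C−V)·d_B)·d_B = V + 100.5720·d_B = (63.8189,70.4737)
sweep = 180° − θ = 157.5755°

center=(73.4881,53.0393) T_A=(75.7756,33.2349) T_B=(63.8189,70.4737) sweep=157.5755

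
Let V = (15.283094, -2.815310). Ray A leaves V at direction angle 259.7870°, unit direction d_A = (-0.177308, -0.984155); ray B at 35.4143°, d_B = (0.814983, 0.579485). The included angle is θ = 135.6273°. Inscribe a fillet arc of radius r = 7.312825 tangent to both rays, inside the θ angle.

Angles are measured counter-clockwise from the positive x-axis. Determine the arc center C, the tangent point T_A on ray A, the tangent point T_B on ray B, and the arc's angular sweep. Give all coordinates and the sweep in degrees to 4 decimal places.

bisector direction at 327.6006° = (0.844334,-0.535817)
center distance |VC| = r/sin(θ/2) = 7.312825/sin(67.8136°) = 7.897555
C = V + |VC|·bis = (21.9513,-7.0470)
T_A = V + ((C−V)·d_A)·d_A = V + 2.9823·d_A = (14.7543,-5.7503)
T_B = V + ((C−V)·d_B)·d_B = V + 2.9823·d_B = (17.7136,-1.0871)
sweep = 180° − θ = 44.3727°

center=(21.9513,-7.0470) T_A=(14.7543,-5.7503) T_B=(17.7136,-1.0871) sweep=44.3727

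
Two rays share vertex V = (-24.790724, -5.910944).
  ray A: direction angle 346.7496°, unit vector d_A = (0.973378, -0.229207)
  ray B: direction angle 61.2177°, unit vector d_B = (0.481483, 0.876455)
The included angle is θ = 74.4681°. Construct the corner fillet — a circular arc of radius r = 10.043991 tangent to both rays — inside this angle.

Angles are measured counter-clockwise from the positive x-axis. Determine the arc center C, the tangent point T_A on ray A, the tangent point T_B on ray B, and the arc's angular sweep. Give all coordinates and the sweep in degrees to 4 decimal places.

center=(-9.6243,0.8364) T_A=(-11.9264,-8.9402) T_B=(-18.4274,5.6724) sweep=105.5319

bisector direction at 23.9837° = (0.913661,0.406476)
center distance |VC| = r/sin(θ/2) = 10.043991/sin(37.2341°) = 16.599652
C = V + |VC|·bis = (-9.6243,0.8364)
T_A = V + ((C−V)·d_A)·d_A = V + 13.2162·d_A = (-11.9264,-8.9402)
T_B = V + ((C−V)·d_B)·d_B = V + 13.2162·d_B = (-18.4274,5.6724)
sweep = 180° − θ = 105.5319°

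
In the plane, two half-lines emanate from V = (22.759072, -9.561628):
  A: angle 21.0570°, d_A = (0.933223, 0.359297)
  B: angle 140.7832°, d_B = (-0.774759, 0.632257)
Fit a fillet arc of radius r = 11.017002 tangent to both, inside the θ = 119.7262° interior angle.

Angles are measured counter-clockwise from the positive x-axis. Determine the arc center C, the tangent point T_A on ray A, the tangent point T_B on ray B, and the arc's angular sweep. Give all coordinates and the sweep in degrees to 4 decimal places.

center=(24.7694,3.0177) T_A=(28.7278,-7.2636) T_B=(17.8039,-5.5178) sweep=60.2738

bisector direction at 80.9201° = (0.157812,0.987469)
center distance |VC| = r/sin(θ/2) = 11.017002/sin(59.8631°) = 12.738948
C = V + |VC|·bis = (24.7694,3.0177)
T_A = V + ((C−V)·d_A)·d_A = V + 6.3958·d_A = (28.7278,-7.2636)
T_B = V + ((C−V)·d_B)·d_B = V + 6.3958·d_B = (17.8039,-5.5178)
sweep = 180° − θ = 60.2738°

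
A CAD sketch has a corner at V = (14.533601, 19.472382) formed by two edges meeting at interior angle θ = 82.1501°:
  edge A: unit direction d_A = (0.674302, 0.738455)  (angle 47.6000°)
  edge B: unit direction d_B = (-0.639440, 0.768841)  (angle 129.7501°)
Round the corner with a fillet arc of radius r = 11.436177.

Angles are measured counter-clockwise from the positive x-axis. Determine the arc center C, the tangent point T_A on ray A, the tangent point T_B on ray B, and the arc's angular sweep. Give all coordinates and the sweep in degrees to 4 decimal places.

center=(14.9361,36.8731) T_A=(23.3812,29.1617) T_B=(6.1435,29.5604) sweep=97.8499

bisector direction at 88.6750° = (0.023123,0.999733)
center distance |VC| = r/sin(θ/2) = 11.436177/sin(41.0750°) = 17.405416
C = V + |VC|·bis = (14.9361,36.8731)
T_A = V + ((C−V)·d_A)·d_A = V + 13.1211·d_A = (23.3812,29.1617)
T_B = V + ((C−V)·d_B)·d_B = V + 13.1211·d_B = (6.1435,29.5604)
sweep = 180° − θ = 97.8499°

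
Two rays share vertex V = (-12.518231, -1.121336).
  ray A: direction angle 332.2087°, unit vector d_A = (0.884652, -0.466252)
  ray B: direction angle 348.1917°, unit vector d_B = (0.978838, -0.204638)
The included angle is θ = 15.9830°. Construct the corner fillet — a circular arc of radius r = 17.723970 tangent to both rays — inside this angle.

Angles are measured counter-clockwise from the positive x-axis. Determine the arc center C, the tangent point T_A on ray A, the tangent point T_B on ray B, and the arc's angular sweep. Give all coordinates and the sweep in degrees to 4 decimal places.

center=(107.4316,-44.3054) T_A=(99.1677,-59.9850) T_B=(111.0586,-26.9566) sweep=164.0170

bisector direction at 340.2002° = (0.940882,-0.338735)
center distance |VC| = r/sin(θ/2) = 17.723970/sin(7.9915°) = 127.486555
C = V + |VC|·bis = (107.4316,-44.3054)
T_A = V + ((C−V)·d_A)·d_A = V + 126.2485·d_A = (99.1677,-59.9850)
T_B = V + ((C−V)·d_B)·d_B = V + 126.2485·d_B = (111.0586,-26.9566)
sweep = 180° − θ = 164.0170°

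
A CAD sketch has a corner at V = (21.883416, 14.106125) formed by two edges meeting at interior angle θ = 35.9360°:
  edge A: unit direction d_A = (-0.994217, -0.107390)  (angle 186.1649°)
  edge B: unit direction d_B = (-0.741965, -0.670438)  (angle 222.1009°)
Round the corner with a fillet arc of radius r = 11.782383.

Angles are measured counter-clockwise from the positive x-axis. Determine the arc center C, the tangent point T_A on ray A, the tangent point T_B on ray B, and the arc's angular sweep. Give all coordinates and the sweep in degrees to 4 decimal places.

bisector direction at 204.1329° = (-0.912600,-0.408855)
center distance |VC| = r/sin(θ/2) = 11.782383/sin(17.9680°) = 38.194250
C = V + |VC|·bis = (-12.9726,-1.5098)
T_A = V + ((C−V)·d_A)·d_A = V + 36.3315·d_A = (-14.2380,10.2045)
T_B = V + ((C−V)·d_B)·d_B = V + 36.3315·d_B = (-5.0733,-10.2519)
sweep = 180° − θ = 144.0640°

center=(-12.9726,-1.5098) T_A=(-14.2380,10.2045) T_B=(-5.0733,-10.2519) sweep=144.0640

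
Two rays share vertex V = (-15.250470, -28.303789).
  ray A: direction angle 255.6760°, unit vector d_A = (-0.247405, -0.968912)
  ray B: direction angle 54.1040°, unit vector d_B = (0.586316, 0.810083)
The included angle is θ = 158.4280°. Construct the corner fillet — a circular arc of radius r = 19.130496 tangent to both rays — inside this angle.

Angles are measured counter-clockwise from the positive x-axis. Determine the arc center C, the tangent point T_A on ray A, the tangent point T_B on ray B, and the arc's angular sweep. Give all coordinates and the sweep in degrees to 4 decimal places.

center=(2.3836,-36.5680) T_A=(-16.1521,-31.8350) T_B=(-13.1136,-25.3514) sweep=21.5720

bisector direction at 334.8900° = (0.905495,-0.424357)
center distance |VC| = r/sin(θ/2) = 19.130496/sin(79.2140°) = 19.474553
C = V + |VC|·bis = (2.3836,-36.5680)
T_A = V + ((C−V)·d_A)·d_A = V + 3.6445·d_A = (-16.1521,-31.8350)
T_B = V + ((C−V)·d_B)·d_B = V + 3.6445·d_B = (-13.1136,-25.3514)
sweep = 180° − θ = 21.5720°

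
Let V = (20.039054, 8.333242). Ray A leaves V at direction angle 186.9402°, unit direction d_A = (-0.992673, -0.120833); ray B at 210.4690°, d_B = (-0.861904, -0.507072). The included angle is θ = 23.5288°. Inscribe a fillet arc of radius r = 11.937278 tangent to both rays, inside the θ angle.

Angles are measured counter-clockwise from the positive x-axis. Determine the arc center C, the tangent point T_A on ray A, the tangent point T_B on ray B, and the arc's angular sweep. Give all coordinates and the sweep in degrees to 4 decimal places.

bisector direction at 198.7046° = (-0.947185,-0.320689)
center distance |VC| = r/sin(θ/2) = 11.937278/sin(11.7644°) = 58.548269
C = V + |VC|·bis = (-35.4170,-10.4425)
T_A = V + ((C−V)·d_A)·d_A = V + 57.3184·d_A = (-36.8594,1.4073)
T_B = V + ((C−V)·d_B)·d_B = V + 57.3184·d_B = (-29.3639,-20.7313)
sweep = 180° − θ = 156.4712°

center=(-35.4170,-10.4425) T_A=(-36.8594,1.4073) T_B=(-29.3639,-20.7313) sweep=156.4712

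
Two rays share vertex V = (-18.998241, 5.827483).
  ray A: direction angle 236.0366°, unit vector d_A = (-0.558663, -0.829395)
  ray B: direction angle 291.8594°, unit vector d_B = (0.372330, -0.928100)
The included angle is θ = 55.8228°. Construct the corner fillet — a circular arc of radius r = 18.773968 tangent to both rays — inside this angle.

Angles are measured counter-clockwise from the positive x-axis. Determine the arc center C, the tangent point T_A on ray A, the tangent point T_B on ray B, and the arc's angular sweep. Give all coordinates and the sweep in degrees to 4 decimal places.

bisector direction at 263.9480° = (-0.105431,-0.994427)
center distance |VC| = r/sin(θ/2) = 18.773968/sin(27.9114°) = 40.106263
C = V + |VC|·bis = (-23.2267,-34.0553)
T_A = V + ((C−V)·d_A)·d_A = V + 35.4408·d_A = (-38.7977,-23.5669)
T_B = V + ((C−V)·d_B)·d_B = V + 35.4408·d_B = (-5.8026,-27.0651)
sweep = 180° − θ = 124.1772°

center=(-23.2267,-34.0553) T_A=(-38.7977,-23.5669) T_B=(-5.8026,-27.0651) sweep=124.1772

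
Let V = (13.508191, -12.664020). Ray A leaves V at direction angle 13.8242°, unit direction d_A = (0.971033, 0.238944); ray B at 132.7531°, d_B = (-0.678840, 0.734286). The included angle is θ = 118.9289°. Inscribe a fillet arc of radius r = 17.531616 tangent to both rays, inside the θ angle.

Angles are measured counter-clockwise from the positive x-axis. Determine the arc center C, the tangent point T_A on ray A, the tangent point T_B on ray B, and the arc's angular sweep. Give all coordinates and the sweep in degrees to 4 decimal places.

bisector direction at 73.2887° = (0.287550,0.957766)
center distance |VC| = r/sin(θ/2) = 17.531616/sin(59.4644°) = 20.354498
C = V + |VC|·bis = (19.3611,6.8308)
T_A = V + ((C−V)·d_A)·d_A = V + 10.3416·d_A = (23.5502,-10.1930)
T_B = V + ((C−V)·d_B)·d_B = V + 10.3416·d_B = (6.4879,-5.0704)
sweep = 180° − θ = 61.0711°

center=(19.3611,6.8308) T_A=(23.5502,-10.1930) T_B=(6.4879,-5.0704) sweep=61.0711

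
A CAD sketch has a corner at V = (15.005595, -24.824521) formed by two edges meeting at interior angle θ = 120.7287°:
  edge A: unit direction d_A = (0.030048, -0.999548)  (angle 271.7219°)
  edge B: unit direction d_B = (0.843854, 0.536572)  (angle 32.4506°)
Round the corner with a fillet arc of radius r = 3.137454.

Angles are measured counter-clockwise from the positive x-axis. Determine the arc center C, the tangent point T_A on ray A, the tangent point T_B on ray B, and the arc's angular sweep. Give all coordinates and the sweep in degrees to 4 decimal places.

center=(18.1953,-26.5143) T_A=(15.0592,-26.6086) T_B=(16.5118,-23.8668) sweep=59.2713

bisector direction at 332.0863° = (0.883653,-0.468142)
center distance |VC| = r/sin(θ/2) = 3.137454/sin(60.3644°) = 3.609640
C = V + |VC|·bis = (18.1953,-26.5143)
T_A = V + ((C−V)·d_A)·d_A = V + 1.7849·d_A = (15.0592,-26.6086)
T_B = V + ((C−V)·d_B)·d_B = V + 1.7849·d_B = (16.5118,-23.8668)
sweep = 180° − θ = 59.2713°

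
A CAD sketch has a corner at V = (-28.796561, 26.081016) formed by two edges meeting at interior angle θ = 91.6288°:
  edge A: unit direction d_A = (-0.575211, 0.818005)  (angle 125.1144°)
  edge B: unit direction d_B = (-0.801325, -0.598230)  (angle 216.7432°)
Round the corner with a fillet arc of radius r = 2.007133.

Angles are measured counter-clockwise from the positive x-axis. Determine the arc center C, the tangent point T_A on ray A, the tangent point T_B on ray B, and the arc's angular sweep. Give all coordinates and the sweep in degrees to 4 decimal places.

bisector direction at 170.9288° = (-0.987493,0.157662)
center distance |VC| = r/sin(θ/2) = 2.007133/sin(45.8144°) = 2.799014
C = V + |VC|·bis = (-31.5606,26.5223)
T_A = V + ((C−V)·d_A)·d_A = V + 1.9509·d_A = (-29.9187,27.6768)
T_B = V + ((C−V)·d_B)·d_B = V + 1.9509·d_B = (-30.3598,24.9139)
sweep = 180° − θ = 88.3712°

center=(-31.5606,26.5223) T_A=(-29.9187,27.6768) T_B=(-30.3598,24.9139) sweep=88.3712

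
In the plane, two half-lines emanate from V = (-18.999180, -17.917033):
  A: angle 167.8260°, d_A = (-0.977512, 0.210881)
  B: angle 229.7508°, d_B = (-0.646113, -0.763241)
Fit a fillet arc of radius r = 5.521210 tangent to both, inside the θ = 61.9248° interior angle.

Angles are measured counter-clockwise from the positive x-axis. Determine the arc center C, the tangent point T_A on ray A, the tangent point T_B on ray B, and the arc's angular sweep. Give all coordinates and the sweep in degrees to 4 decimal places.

bisector direction at 198.7884° = (-0.946714,-0.322074)
center distance |VC| = r/sin(θ/2) = 5.521210/sin(30.9624°) = 10.731727
C = V + |VC|·bis = (-29.1591,-21.3734)
T_A = V + ((C−V)·d_A)·d_A = V + 9.2025·d_A = (-27.9947,-15.9764)
T_B = V + ((C−V)·d_B)·d_B = V + 9.2025·d_B = (-24.9450,-24.9408)
sweep = 180° − θ = 118.0752°

center=(-29.1591,-21.3734) T_A=(-27.9947,-15.9764) T_B=(-24.9450,-24.9408) sweep=118.0752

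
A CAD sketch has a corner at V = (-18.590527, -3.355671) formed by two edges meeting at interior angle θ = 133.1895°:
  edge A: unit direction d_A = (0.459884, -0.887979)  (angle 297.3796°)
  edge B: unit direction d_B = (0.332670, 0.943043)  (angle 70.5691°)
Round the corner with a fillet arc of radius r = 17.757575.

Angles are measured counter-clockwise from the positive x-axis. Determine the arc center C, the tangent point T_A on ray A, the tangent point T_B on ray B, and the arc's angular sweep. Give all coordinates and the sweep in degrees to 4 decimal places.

center=(0.7126,-2.0145) T_A=(-15.0557,-10.1810) T_B=(-16.0335,3.8929) sweep=46.8105

bisector direction at 3.9743° = (0.997595,0.069310)
center distance |VC| = r/sin(θ/2) = 17.757575/sin(66.5948°) = 19.349703
C = V + |VC|·bis = (0.7126,-2.0145)
T_A = V + ((C−V)·d_A)·d_A = V + 7.6863·d_A = (-15.0557,-10.1810)
T_B = V + ((C−V)·d_B)·d_B = V + 7.6863·d_B = (-16.0335,3.8929)
sweep = 180° − θ = 46.8105°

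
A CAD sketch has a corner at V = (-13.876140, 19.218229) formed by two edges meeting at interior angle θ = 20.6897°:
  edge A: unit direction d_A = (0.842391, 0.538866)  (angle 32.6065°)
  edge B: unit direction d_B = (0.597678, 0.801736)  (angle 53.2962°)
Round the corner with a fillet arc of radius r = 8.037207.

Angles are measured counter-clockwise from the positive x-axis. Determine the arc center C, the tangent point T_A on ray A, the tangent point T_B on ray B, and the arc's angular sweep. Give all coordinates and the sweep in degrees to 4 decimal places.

bisector direction at 42.9513° = (0.731933,0.681377)
center distance |VC| = r/sin(θ/2) = 8.037207/sin(10.3448°) = 44.757492
C = V + |VC|·bis = (18.8833,49.7150)
T_A = V + ((C−V)·d_A)·d_A = V + 44.0299·d_A = (23.2143,42.9445)
T_B = V + ((C−V)·d_B)·d_B = V + 44.0299·d_B = (12.4396,54.5186)
sweep = 180° − θ = 159.3103°

center=(18.8833,49.7150) T_A=(23.2143,42.9445) T_B=(12.4396,54.5186) sweep=159.3103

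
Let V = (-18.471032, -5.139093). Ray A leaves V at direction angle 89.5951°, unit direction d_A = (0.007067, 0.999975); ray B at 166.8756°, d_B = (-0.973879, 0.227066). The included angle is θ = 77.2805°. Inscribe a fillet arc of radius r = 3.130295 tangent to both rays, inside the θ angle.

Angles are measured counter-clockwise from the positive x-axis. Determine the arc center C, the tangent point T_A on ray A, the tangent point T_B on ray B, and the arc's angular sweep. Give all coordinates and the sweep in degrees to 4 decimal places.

center=(-21.5736,-1.2015) T_A=(-18.4434,-1.2236) T_B=(-22.2844,-4.2500) sweep=102.7195

bisector direction at 128.2354° = (-0.618893,0.785475)
center distance |VC| = r/sin(θ/2) = 3.130295/sin(38.6403°) = 5.013056
C = V + |VC|·bis = (-21.5736,-1.2015)
T_A = V + ((C−V)·d_A)·d_A = V + 3.9156·d_A = (-18.4434,-1.2236)
T_B = V + ((C−V)·d_B)·d_B = V + 3.9156·d_B = (-22.2844,-4.2500)
sweep = 180° − θ = 102.7195°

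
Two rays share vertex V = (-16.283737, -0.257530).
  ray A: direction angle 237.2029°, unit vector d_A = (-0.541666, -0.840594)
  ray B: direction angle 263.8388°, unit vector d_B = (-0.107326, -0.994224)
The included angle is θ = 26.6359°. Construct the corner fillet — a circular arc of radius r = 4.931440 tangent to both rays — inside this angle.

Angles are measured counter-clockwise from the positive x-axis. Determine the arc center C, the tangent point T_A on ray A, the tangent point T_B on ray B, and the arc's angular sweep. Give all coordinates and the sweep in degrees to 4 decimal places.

bisector direction at 250.5209° = (-0.333464,-0.942763)
center distance |VC| = r/sin(θ/2) = 4.931440/sin(13.3179°) = 21.408037
C = V + |VC|·bis = (-23.4225,-20.4402)
T_A = V + ((C−V)·d_A)·d_A = V + 20.8323·d_A = (-27.5679,-17.7690)
T_B = V + ((C−V)·d_B)·d_B = V + 20.8323·d_B = (-18.5196,-20.9695)
sweep = 180° − θ = 153.3641°

center=(-23.4225,-20.4402) T_A=(-27.5679,-17.7690) T_B=(-18.5196,-20.9695) sweep=153.3641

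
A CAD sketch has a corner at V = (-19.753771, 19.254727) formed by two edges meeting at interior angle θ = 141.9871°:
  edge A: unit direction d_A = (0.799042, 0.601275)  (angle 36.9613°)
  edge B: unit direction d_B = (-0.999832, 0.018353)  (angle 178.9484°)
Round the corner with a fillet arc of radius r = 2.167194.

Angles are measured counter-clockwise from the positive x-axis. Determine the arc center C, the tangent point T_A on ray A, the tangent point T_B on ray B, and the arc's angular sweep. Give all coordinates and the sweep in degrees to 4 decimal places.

center=(-20.4604,21.4353) T_A=(-19.1573,19.7036) T_B=(-20.5001,19.2684) sweep=38.0129

bisector direction at 107.9549° = (-0.308267,0.951300)
center distance |VC| = r/sin(θ/2) = 2.167194/sin(70.9935°) = 2.292158
C = V + |VC|·bis = (-20.4604,21.4353)
T_A = V + ((C−V)·d_A)·d_A = V + 0.7465·d_A = (-19.1573,19.7036)
T_B = V + ((C−V)·d_B)·d_B = V + 0.7465·d_B = (-20.5001,19.2684)
sweep = 180° − θ = 38.0129°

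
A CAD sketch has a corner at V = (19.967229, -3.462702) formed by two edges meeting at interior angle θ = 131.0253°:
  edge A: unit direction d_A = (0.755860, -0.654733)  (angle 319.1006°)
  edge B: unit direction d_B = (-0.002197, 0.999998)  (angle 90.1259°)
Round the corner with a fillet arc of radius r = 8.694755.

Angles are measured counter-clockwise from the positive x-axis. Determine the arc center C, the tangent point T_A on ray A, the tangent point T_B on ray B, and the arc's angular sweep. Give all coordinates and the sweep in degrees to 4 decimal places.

bisector direction at 24.6132° = (0.909140,0.416491)
center distance |VC| = r/sin(θ/2) = 8.694755/sin(65.5126°) = 9.554121
C = V + |VC|·bis = (28.6533,0.5165)
T_A = V + ((C−V)·d_A)·d_A = V + 3.9601·d_A = (22.9605,-6.0555)
T_B = V + ((C−V)·d_B)·d_B = V + 3.9601·d_B = (19.9585,0.4974)
sweep = 180° − θ = 48.9747°

center=(28.6533,0.5165) T_A=(22.9605,-6.0555) T_B=(19.9585,0.4974) sweep=48.9747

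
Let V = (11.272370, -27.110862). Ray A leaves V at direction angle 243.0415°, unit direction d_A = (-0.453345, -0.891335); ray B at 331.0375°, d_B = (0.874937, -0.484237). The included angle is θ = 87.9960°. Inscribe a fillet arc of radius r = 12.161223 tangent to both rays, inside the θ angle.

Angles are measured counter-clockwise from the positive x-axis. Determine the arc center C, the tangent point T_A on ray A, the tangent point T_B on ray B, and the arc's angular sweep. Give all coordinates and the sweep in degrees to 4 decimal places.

center=(16.4026,-43.8497) T_A=(5.5629,-38.3365) T_B=(22.2915,-33.2094) sweep=92.0040

bisector direction at 287.0395° = (0.293031,-0.956103)
center distance |VC| = r/sin(θ/2) = 12.161223/sin(43.9980°) = 17.507401
C = V + |VC|·bis = (16.4026,-43.8497)
T_A = V + ((C−V)·d_A)·d_A = V + 12.5942·d_A = (5.5629,-38.3365)
T_B = V + ((C−V)·d_B)·d_B = V + 12.5942·d_B = (22.2915,-33.2094)
sweep = 180° − θ = 92.0040°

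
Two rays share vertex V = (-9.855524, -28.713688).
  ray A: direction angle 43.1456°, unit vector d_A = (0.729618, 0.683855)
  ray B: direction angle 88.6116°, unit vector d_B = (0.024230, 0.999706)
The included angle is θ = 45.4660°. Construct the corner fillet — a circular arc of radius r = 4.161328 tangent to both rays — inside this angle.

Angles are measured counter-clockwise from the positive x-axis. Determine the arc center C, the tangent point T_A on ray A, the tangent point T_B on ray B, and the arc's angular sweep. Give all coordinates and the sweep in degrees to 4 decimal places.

bisector direction at 65.8786° = (0.408671,0.912682)
center distance |VC| = r/sin(θ/2) = 4.161328/sin(22.7330°) = 10.768442
C = V + |VC|·bis = (-5.4548,-18.8855)
T_A = V + ((C−V)·d_A)·d_A = V + 9.9319·d_A = (-2.6090,-21.9217)
T_B = V + ((C−V)·d_B)·d_B = V + 9.9319·d_B = (-9.6149,-18.7847)
sweep = 180° − θ = 134.5340°

center=(-5.4548,-18.8855) T_A=(-2.6090,-21.9217) T_B=(-9.6149,-18.7847) sweep=134.5340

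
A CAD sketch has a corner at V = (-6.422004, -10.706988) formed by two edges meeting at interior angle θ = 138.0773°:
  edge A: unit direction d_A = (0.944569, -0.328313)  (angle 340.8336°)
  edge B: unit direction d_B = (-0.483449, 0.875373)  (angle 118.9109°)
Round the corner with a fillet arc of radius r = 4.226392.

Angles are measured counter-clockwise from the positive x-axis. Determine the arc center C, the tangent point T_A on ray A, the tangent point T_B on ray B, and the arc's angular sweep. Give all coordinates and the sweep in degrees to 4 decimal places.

center=(-3.5051,-7.2464) T_A=(-4.8927,-11.2386) T_B=(-7.2048,-9.2897) sweep=41.9227

bisector direction at 49.8723° = (0.644494,0.764609)
center distance |VC| = r/sin(θ/2) = 4.226392/sin(69.0387°) = 4.525908
C = V + |VC|·bis = (-3.5051,-7.2464)
T_A = V + ((C−V)·d_A)·d_A = V + 1.6191·d_A = (-4.8927,-11.2386)
T_B = V + ((C−V)·d_B)·d_B = V + 1.6191·d_B = (-7.2048,-9.2897)
sweep = 180° − θ = 41.9227°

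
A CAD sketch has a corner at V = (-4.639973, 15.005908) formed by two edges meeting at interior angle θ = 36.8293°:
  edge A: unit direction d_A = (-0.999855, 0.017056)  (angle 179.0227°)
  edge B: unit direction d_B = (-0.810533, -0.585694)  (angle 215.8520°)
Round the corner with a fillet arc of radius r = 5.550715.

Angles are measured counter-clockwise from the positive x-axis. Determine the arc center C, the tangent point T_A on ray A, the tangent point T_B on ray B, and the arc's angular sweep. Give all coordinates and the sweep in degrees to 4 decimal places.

center=(-21.4041,9.7404) T_A=(-21.3094,15.2903) T_B=(-18.1530,5.2413) sweep=143.1707

bisector direction at 197.4373° = (-0.954045,-0.299663)
center distance |VC| = r/sin(θ/2) = 5.550715/sin(18.4147°) = 17.571579
C = V + |VC|·bis = (-21.4041,9.7404)
T_A = V + ((C−V)·d_A)·d_A = V + 16.6718·d_A = (-21.3094,15.2903)
T_B = V + ((C−V)·d_B)·d_B = V + 16.6718·d_B = (-18.1530,5.2413)
sweep = 180° − θ = 143.1707°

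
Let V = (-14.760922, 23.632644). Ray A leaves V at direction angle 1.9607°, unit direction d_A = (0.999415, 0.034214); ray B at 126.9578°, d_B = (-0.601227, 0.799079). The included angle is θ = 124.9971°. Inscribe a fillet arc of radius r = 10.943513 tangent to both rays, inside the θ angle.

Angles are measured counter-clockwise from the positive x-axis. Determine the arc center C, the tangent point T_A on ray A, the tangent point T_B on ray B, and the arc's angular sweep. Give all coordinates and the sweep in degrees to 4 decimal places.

center=(-9.4415,34.7647) T_A=(-9.0671,23.8276) T_B=(-18.1862,28.1851) sweep=55.0029

bisector direction at 64.4592° = (0.431153,0.902279)
center distance |VC| = r/sin(θ/2) = 10.943513/sin(62.4986°) = 12.337682
C = V + |VC|·bis = (-9.4415,34.7647)
T_A = V + ((C−V)·d_A)·d_A = V + 5.6972·d_A = (-9.0671,23.8276)
T_B = V + ((C−V)·d_B)·d_B = V + 5.6972·d_B = (-18.1862,28.1851)
sweep = 180° − θ = 55.0029°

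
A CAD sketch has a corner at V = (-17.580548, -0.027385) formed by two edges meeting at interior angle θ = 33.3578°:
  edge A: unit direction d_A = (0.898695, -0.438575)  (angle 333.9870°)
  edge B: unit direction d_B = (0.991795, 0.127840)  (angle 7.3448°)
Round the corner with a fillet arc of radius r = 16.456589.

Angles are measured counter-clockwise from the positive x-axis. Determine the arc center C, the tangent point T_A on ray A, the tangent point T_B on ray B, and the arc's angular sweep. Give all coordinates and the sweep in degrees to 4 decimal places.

bisector direction at 350.6659° = (0.986759,-0.162191)
center distance |VC| = r/sin(θ/2) = 16.456589/sin(16.6789°) = 57.338479
C = V + |VC|·bis = (38.9987,-9.3272)
T_A = V + ((C−V)·d_A)·d_A = V + 54.9261·d_A = (31.7813,-24.1166)
T_B = V + ((C−V)·d_B)·d_B = V + 54.9261·d_B = (36.8949,6.9944)
sweep = 180° − θ = 146.6422°

center=(38.9987,-9.3272) T_A=(31.7813,-24.1166) T_B=(36.8949,6.9944) sweep=146.6422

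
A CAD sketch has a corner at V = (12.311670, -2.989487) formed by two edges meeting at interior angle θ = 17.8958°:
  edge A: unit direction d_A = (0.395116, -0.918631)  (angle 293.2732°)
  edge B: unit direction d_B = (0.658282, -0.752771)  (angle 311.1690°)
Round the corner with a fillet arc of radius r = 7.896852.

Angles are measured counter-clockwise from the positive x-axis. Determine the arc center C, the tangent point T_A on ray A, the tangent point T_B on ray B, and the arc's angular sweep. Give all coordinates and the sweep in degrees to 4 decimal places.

center=(39.3826,-45.9422) T_A=(32.1283,-49.0624) T_B=(45.3271,-40.7439) sweep=162.1042

bisector direction at 302.2211° = (0.533188,-0.845997)
center distance |VC| = r/sin(θ/2) = 7.896852/sin(8.9479°) = 50.771769
C = V + |VC|·bis = (39.3826,-45.9422)
T_A = V + ((C−V)·d_A)·d_A = V + 50.1539·d_A = (32.1283,-49.0624)
T_B = V + ((C−V)·d_B)·d_B = V + 50.1539·d_B = (45.3271,-40.7439)
sweep = 180° − θ = 162.1042°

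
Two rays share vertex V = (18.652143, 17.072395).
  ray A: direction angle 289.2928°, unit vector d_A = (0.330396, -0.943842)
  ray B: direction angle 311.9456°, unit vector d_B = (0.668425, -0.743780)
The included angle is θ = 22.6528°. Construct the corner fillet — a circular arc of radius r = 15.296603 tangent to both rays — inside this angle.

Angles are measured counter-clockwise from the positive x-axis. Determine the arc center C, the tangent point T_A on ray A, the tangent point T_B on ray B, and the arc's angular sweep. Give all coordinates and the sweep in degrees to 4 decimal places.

bisector direction at 300.6192° = (0.509330,-0.860571)
center distance |VC| = r/sin(θ/2) = 15.296603/sin(11.3264°) = 77.885754
C = V + |VC|·bis = (58.3217,-49.9539)
T_A = V + ((C−V)·d_A)·d_A = V + 76.3689·d_A = (43.8841,-55.0078)
T_B = V + ((C−V)·d_B)·d_B = V + 76.3689·d_B = (69.6990,-39.7292)
sweep = 180° − θ = 157.3472°

center=(58.3217,-49.9539) T_A=(43.8841,-55.0078) T_B=(69.6990,-39.7292) sweep=157.3472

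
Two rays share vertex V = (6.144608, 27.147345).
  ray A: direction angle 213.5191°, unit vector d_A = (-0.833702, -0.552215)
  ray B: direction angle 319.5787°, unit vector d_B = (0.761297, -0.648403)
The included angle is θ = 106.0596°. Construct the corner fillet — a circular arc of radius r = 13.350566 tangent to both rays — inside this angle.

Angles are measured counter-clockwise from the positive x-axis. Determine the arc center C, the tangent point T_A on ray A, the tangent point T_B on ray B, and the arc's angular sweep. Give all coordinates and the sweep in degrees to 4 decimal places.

bisector direction at 266.5489° = (-0.060197,-0.998187)
center distance |VC| = r/sin(θ/2) = 13.350566/sin(53.0298°) = 16.710173
C = V + |VC|·bis = (5.1387,10.4675)
T_A = V + ((C−V)·d_A)·d_A = V + 10.0495·d_A = (-2.2337,21.5979)
T_B = V + ((C−V)·d_B)·d_B = V + 10.0495·d_B = (13.7953,20.6312)
sweep = 180° − θ = 73.9404°

center=(5.1387,10.4675) T_A=(-2.2337,21.5979) T_B=(13.7953,20.6312) sweep=73.9404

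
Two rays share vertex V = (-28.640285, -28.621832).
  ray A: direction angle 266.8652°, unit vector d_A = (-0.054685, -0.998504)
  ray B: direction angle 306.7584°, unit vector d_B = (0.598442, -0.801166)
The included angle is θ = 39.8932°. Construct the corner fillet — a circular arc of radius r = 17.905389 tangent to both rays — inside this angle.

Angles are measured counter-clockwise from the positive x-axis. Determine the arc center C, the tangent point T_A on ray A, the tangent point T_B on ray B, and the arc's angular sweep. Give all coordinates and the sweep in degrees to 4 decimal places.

bisector direction at 286.8118° = (0.289229,-0.957260)
center distance |VC| = r/sin(θ/2) = 17.905389/sin(19.9466°) = 52.486278
C = V + |VC|·bis = (-13.4597,-78.8648)
T_A = V + ((C−V)·d_A)·d_A = V + 49.3377·d_A = (-31.3383,-77.8857)
T_B = V + ((C−V)·d_B)·d_B = V + 49.3377·d_B = (0.8855,-68.1495)
sweep = 180° − θ = 140.1068°

center=(-13.4597,-78.8648) T_A=(-31.3383,-77.8857) T_B=(0.8855,-68.1495) sweep=140.1068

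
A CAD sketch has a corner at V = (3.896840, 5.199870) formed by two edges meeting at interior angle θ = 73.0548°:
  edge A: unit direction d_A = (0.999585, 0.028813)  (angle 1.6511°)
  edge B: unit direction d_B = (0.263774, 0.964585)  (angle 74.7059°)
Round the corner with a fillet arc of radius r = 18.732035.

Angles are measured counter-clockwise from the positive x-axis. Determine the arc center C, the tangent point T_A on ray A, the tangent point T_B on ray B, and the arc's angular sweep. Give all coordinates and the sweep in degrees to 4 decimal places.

bisector direction at 38.1785° = (0.786089,0.618113)
center distance |VC| = r/sin(θ/2) = 18.732035/sin(36.5274°) = 31.471456
C = V + |VC|·bis = (28.6362,24.6528)
T_A = V + ((C−V)·d_A)·d_A = V + 25.2896·d_A = (29.1759,5.9285)
T_B = V + ((C−V)·d_B)·d_B = V + 25.2896·d_B = (10.5676,29.5938)
sweep = 180° − θ = 106.9452°

center=(28.6362,24.6528) T_A=(29.1759,5.9285) T_B=(10.5676,29.5938) sweep=106.9452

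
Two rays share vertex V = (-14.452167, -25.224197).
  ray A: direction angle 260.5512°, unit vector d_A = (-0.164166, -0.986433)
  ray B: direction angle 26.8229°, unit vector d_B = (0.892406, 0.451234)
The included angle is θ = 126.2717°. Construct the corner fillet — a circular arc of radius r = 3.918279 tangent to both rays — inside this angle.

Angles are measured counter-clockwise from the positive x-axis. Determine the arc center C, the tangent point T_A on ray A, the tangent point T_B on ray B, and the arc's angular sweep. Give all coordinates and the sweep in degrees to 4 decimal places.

bisector direction at 323.6870° = (0.805794,-0.592195)
center distance |VC| = r/sin(θ/2) = 3.918279/sin(63.1358°) = 4.392293
C = V + |VC|·bis = (-10.9129,-27.8253)
T_A = V + ((C−V)·d_A)·d_A = V + 1.9848·d_A = (-14.7780,-27.1820)
T_B = V + ((C−V)·d_B)·d_B = V + 1.9848·d_B = (-12.6809,-24.3286)
sweep = 180° − θ = 53.7283°

center=(-10.9129,-27.8253) T_A=(-14.7780,-27.1820) T_B=(-12.6809,-24.3286) sweep=53.7283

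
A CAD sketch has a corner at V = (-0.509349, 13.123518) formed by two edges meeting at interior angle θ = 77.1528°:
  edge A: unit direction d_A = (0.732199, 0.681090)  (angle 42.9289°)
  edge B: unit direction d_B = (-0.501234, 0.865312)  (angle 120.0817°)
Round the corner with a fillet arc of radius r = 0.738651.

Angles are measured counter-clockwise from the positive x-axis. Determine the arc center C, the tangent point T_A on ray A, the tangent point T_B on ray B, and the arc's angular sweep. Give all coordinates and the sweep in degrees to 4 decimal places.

center=(-0.3344,14.2951) T_A=(0.1687,13.7543) T_B=(-0.9735,13.9249) sweep=102.8472

bisector direction at 81.5053° = (0.147718,0.989030)
center distance |VC| = r/sin(θ/2) = 0.738651/sin(38.5764°) = 1.184575
C = V + |VC|·bis = (-0.3344,14.2951)
T_A = V + ((C−V)·d_A)·d_A = V + 0.9261·d_A = (0.1687,13.7543)
T_B = V + ((C−V)·d_B)·d_B = V + 0.9261·d_B = (-0.9735,13.9249)
sweep = 180° − θ = 102.8472°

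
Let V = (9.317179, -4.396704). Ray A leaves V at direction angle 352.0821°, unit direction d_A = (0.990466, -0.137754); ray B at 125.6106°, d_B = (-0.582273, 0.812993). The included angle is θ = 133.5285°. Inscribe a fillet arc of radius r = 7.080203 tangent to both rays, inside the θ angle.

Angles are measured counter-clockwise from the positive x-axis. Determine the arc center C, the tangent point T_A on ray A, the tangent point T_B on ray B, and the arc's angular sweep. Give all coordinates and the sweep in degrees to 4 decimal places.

bisector direction at 58.8464° = (0.517335,0.855783)
center distance |VC| = r/sin(θ/2) = 7.080203/sin(66.7643°) = 7.705175
C = V + |VC|·bis = (13.3033,2.1973)
T_A = V + ((C−V)·d_A)·d_A = V + 3.0398·d_A = (12.3280,-4.8154)
T_B = V + ((C−V)·d_B)·d_B = V + 3.0398·d_B = (7.5472,-1.9254)
sweep = 180° − θ = 46.4715°

center=(13.3033,2.1973) T_A=(12.3280,-4.8154) T_B=(7.5472,-1.9254) sweep=46.4715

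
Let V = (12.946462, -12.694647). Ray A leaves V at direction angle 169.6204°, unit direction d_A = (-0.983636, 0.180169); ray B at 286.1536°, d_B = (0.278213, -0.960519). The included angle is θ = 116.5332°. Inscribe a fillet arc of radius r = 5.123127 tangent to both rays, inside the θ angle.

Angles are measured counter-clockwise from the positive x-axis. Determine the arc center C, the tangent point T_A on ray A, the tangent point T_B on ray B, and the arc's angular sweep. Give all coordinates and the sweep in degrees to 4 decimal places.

bisector direction at 227.8870° = (-0.670595,-0.741824)
center distance |VC| = r/sin(θ/2) = 5.123127/sin(58.2666°) = 6.023632
C = V + |VC|·bis = (8.9070,-17.1631)
T_A = V + ((C−V)·d_A)·d_A = V + 3.1682·d_A = (9.8301,-12.1238)
T_B = V + ((C−V)·d_B)·d_B = V + 3.1682·d_B = (13.8279,-15.7378)
sweep = 180° − θ = 63.4668°

center=(8.9070,-17.1631) T_A=(9.8301,-12.1238) T_B=(13.8279,-15.7378) sweep=63.4668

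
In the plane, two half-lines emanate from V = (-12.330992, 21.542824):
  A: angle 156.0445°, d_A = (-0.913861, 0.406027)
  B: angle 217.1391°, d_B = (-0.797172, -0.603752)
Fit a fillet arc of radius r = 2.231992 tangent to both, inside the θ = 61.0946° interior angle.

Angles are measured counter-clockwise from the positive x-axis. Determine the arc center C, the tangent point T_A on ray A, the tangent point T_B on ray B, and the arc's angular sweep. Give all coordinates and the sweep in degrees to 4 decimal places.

center=(-16.6935,21.0387) T_A=(-15.7872,23.0784) T_B=(-15.3459,19.2594) sweep=118.9054

bisector direction at 186.5918° = (-0.993389,-0.114795)
center distance |VC| = r/sin(θ/2) = 2.231992/sin(30.5473°) = 4.391528
C = V + |VC|·bis = (-16.6935,21.0387)
T_A = V + ((C−V)·d_A)·d_A = V + 3.7820·d_A = (-15.7872,23.0784)
T_B = V + ((C−V)·d_B)·d_B = V + 3.7820·d_B = (-15.3459,19.2594)
sweep = 180° − θ = 118.9054°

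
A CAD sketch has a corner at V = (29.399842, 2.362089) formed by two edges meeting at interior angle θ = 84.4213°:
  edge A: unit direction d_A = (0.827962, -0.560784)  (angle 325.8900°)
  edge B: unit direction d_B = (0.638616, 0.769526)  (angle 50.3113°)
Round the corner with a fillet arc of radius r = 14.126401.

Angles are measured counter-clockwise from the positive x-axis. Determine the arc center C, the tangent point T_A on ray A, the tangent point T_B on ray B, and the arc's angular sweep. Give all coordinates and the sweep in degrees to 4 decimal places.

bisector direction at 8.1006° = (0.990022,0.140912)
center distance |VC| = r/sin(θ/2) = 14.126401/sin(42.2107°) = 21.025864
C = V + |VC|·bis = (50.2159,5.3249)
T_A = V + ((C−V)·d_A)·d_A = V + 15.5734·d_A = (42.2941,-6.3712)
T_B = V + ((C−V)·d_B)·d_B = V + 15.5734·d_B = (39.3453,14.3462)
sweep = 180° − θ = 95.5787°

center=(50.2159,5.3249) T_A=(42.2941,-6.3712) T_B=(39.3453,14.3462) sweep=95.5787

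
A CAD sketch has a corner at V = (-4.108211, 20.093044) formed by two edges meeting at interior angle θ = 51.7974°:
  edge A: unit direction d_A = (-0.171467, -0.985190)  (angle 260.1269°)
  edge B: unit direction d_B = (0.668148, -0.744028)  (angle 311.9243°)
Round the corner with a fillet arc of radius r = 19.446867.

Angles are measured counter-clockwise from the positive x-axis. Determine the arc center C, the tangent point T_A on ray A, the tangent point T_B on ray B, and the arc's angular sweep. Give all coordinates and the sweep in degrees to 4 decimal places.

center=(8.1831,-22.6998) T_A=(-10.9757,-19.3653) T_B=(22.6522,-9.7064) sweep=128.2026

bisector direction at 286.0256° = (0.276067,-0.961138)
center distance |VC| = r/sin(θ/2) = 19.446867/sin(25.8987°) = 44.523114
C = V + |VC|·bis = (8.1831,-22.6998)
T_A = V + ((C−V)·d_A)·d_A = V + 40.0516·d_A = (-10.9757,-19.3653)
T_B = V + ((C−V)·d_B)·d_B = V + 40.0516·d_B = (22.6522,-9.7064)
sweep = 180° − θ = 128.2026°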